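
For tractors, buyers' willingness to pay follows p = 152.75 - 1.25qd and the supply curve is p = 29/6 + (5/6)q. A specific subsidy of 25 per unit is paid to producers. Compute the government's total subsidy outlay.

Government cost = 2075

Pre-subsidy: 152.75 - 1.25q = 29/6 + (5/6)q gives q* = 71 and p* = 64.
With the subsidy, sellers receive ps = pb + 25 for each unit, where pb is the price buyers pay.
On the curves, pb = 152.75 - 1.25q and ps = 29/6 + (5/6)q; the wedge ps − pb = 25 gives 29/6 + (5/6)q − (152.75 - 1.25q) = 25, so q' = 83.
Then pb = 152.75 − 1.25·83 = 49 and ps = 29/6 + (5/6)·83 = 74.
Government outlay = subsidy × quantity = 25 × 83 = 2075.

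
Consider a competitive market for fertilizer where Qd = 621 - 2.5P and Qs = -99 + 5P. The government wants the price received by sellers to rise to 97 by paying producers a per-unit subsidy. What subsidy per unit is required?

Required subsidy s = 3 per unit

At a seller price of 97, quantity supplied is -99 + 5·97 = 386.
Buyers absorb 386 only when they pay Pb with 621 − 2.5·Pb = 386, i.e. Pb = 94.
s = Ps − Pb = 97 − 94 = 3.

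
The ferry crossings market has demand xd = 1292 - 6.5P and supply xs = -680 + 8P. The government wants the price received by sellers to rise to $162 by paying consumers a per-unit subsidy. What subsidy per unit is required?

At a seller price of 162, quantity supplied is -680 + 8·162 = 616.
Buyers absorb 616 only when they pay Pb with 1292 − 6.5·Pb = 616, i.e. Pb = 104.
s = Ps − Pb = 162 − 104 = 58.

Required subsidy s = $58 per unit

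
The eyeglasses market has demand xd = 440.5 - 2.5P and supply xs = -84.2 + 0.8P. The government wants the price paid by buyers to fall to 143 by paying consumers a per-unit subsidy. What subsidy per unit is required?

Required subsidy s = 66 per unit

At a buyer price of 143, quantity demanded is 440.5 − 2.5·143 = 83.
Sellers supply 83 only when they receive Ps with -84.2 + 0.8·Ps = 83, i.e. Ps = 209.
s = Ps − Pb = 209 − 143 = 66.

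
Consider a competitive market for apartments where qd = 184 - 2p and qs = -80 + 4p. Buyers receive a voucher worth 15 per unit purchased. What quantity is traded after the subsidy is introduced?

Pre-subsidy: 184 - 2p = -80 + 4p gives p* = 44, q* = 96.
With the rebate, buyers effectively pay pb = ps − 15, where ps is the price sellers receive.
Demand in terms of ps becomes qd = 184 − 2(ps − 15) = 214 - 2ps. Setting this equal to supply: 214 - 2ps = -80 + 4ps, so ps = 49.
Buyers pay pb = 49 − 15 = 34; q' = -80 + 4·49 = 116.

q' = 116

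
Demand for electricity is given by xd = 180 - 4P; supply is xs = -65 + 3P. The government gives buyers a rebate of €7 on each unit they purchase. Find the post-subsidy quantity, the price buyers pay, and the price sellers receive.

Pre-subsidy: 180 - 4P = -65 + 3P gives P* = 35, x* = 40.
With the rebate, buyers effectively pay Pb = Ps − 7, where Ps is the price sellers receive.
Demand in terms of Ps becomes xd = 180 − 4(Ps − 7) = 208 - 4Ps. Setting this equal to supply: 208 - 4Ps = -65 + 3Ps, so Ps = 39.
Buyers pay Pb = 39 − 7 = 32; x' = -65 + 3·39 = 52.

x' = 52; buyers pay €32; sellers receive €39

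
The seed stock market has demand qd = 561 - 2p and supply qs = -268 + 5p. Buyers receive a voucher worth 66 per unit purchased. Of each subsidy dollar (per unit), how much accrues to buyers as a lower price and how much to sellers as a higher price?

Pre-subsidy: 561 - 2p = -268 + 5p gives p* = 829/7, q* = 2269/7.
With the rebate, buyers effectively pay pb = ps − 66, where ps is the price sellers receive.
Demand in terms of ps becomes qd = 561 − 2(ps − 66) = 693 - 2ps. Setting this equal to supply: 693 - 2ps = -268 + 5ps, so ps = 961/7.
Buyers pay pb = 961/7 − 66 = 499/7; q' = -268 + 5·(961/7) = 2929/7.
Buyers' price falls by p* − pb = 829/7 − 499/7 = 330/7; sellers' price rises by ps − p* = 961/7 − 829/7 = 132/7.

Buyers gain 330/7 per unit; sellers gain 132/7 per unit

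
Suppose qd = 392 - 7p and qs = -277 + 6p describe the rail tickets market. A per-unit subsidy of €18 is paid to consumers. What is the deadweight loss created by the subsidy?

Pre-subsidy: 392 - 7p = -277 + 6p gives p* = 669/13, q* = 413/13.
With the rebate, buyers effectively pay pb = ps − 18, where ps is the price sellers receive.
Demand in terms of ps becomes qd = 392 − 7(ps − 18) = 518 - 7ps. Setting this equal to supply: 518 - 7ps = -277 + 6ps, so ps = 795/13.
Buyers pay pb = 795/13 − 18 = 561/13; q' = -277 + 6·(795/13) = 1169/13.
The subsidy expands output by 1169/13 − 413/13 = 756/13 past the efficient level; on those units the gap between marginal cost and willingness to pay runs from 0 up to 18.
DWL = ½ × 18 × 756/13 = 6804/13.

Deadweight loss = 6804/13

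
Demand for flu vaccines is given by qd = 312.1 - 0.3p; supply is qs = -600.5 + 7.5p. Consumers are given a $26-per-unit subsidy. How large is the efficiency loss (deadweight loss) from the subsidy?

Pre-subsidy: 312.1 - 0.3p = -600.5 + 7.5p gives p* = 117, q* = 277.
With the rebate, buyers effectively pay pb = ps − 26, where ps is the price sellers receive.
Demand in terms of ps becomes qd = 312.1 − 0.3(ps − 26) = 319.9 - 0.3ps. Setting this equal to supply: 319.9 - 0.3ps = -600.5 + 7.5ps, so ps = 118.
Buyers pay pb = 118 − 26 = 92; q' = -600.5 + 7.5·118 = 284.5.
The subsidy expands output by 284.5 − 277 = 7.5 past the efficient level; on those units the gap between marginal cost and willingness to pay runs from 0 up to 26.
DWL = ½ × 26 × 7.5 = 97.5.

Deadweight loss = $97.5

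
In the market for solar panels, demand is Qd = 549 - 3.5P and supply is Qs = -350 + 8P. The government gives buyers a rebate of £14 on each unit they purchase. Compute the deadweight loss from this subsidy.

Pre-subsidy: 549 - 3.5P = -350 + 8P gives P* = 1798/23, Q* = 6334/23.
With the rebate, buyers effectively pay Pb = Ps − 14, where Ps is the price sellers receive.
Demand in terms of Ps becomes Qd = 549 − 3.5(Ps − 14) = 598 - 3.5Ps. Setting this equal to supply: 598 - 3.5Ps = -350 + 8Ps, so Ps = 1896/23.
Buyers pay Pb = 1896/23 − 14 = 1574/23; Q' = -350 + 8·(1896/23) = 7118/23.
The subsidy expands output by 7118/23 − 6334/23 = 784/23 past the efficient level; on those units the gap between marginal cost and willingness to pay runs from 0 up to 14.
DWL = ½ × 14 × 784/23 = 5488/23.

Deadweight loss = 5488/23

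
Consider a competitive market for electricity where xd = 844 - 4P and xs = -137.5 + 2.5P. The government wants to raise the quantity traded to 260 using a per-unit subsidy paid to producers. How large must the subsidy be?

Required subsidy s = 13 per unit

At x = 260, invert demand for the buyer price: Pb = (844 − 260)/4 = 146; invert supply for the seller price: Ps = (260 − (-137.5))/2.5 = 159.
The subsidy must fill the gap: s = Ps − Pb = 159 − 146 = 13.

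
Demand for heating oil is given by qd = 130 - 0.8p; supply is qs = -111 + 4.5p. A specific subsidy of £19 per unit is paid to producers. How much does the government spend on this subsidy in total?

Government cost = 107274/53

Pre-subsidy: 130 - 0.8p = -111 + 4.5p gives p* = 2410/53, q* = 4962/53.
With the subsidy, sellers receive ps = pb + 19 for each unit, where pb is the price buyers pay.
Supply in terms of pb becomes qs = -111 + 4.5(pb + 19) = -25.5 + 4.5pb. Setting this equal to demand: 130 - 0.8pb = -25.5 + 4.5pb, so pb = 1555/53.
Sellers receive ps = 1555/53 + 19 = 2562/53; q' = 130 − 0.8·(1555/53) = 5646/53.
Government outlay = subsidy × quantity = 19 × 5646/53 = 107274/53.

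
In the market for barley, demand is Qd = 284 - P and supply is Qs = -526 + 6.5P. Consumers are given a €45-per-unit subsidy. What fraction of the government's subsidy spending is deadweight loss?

DWL / government spending = 39/430

Pre-subsidy: 284 - P = -526 + 6.5P gives P* = 108, Q* = 176.
With the rebate, buyers effectively pay Pb = Ps − 45, where Ps is the price sellers receive.
Demand in terms of Ps becomes Qd = 284 − 1(Ps − 45) = 329 - Ps. Setting this equal to supply: 329 - Ps = -526 + 6.5Ps, so Ps = 114.
Buyers pay Pb = 114 − 45 = 69; Q' = -526 + 6.5·114 = 215.
ΔCS = ½(176 + 215)(108 − 69) = 7624.5; ΔPS = ½(176 + 215)(114 − 108) = 1173.
Government spending = 45 × 215 = 9675.
DWL = ½ × 45 × (215 − 176) = 877.5; fraction = 877.5 / 9675 = 39/430.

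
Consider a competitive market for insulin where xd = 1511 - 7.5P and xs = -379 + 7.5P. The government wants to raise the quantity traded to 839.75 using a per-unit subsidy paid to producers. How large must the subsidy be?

At x = 839.75, invert demand for the buyer price: Pb = (1511 − 839.75)/7.5 = 89.5; invert supply for the seller price: Ps = (839.75 − (-379))/7.5 = 162.5.
The subsidy must fill the gap: s = Ps − Pb = 162.5 − 89.5 = 73.

Required subsidy s = 73 per unit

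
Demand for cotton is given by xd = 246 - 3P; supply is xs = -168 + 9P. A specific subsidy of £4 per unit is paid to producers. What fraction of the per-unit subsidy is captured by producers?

Producer share = 0.25

Pre-subsidy: 246 - 3P = -168 + 9P gives P* = 34.5, x* = 142.5.
With the subsidy, sellers receive Ps = Pb + 4 for each unit, where Pb is the price buyers pay.
Supply in terms of Pb becomes xs = -168 + 9(Pb + 4) = -132 + 9Pb. Setting this equal to demand: 246 - 3Pb = -132 + 9Pb, so Pb = 31.5.
Sellers receive Ps = 31.5 + 4 = 35.5; x' = 246 − 3·31.5 = 151.5.
Buyers' price falls by P* − Pb = 34.5 − 31.5 = 3; sellers' price rises by Ps − P* = 35.5 − 34.5 = 1.
So producers capture 1/4 = 0.25 of each unit of subsidy.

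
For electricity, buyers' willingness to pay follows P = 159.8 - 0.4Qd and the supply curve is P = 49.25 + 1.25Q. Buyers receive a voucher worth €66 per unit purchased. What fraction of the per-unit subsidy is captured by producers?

Pre-subsidy: 159.8 - 0.4Q = 49.25 + 1.25Q gives Q* = 67 and P* = 133.
With the rebate, buyers effectively pay Pb = Ps − 66, where Ps is the price sellers receive.
On the curves, Pb = 159.8 - 0.4Q and Ps = 49.25 + 1.25Q; the wedge Ps − Pb = 66 gives 49.25 + 1.25Q − (159.8 - 0.4Q) = 66, so Q' = 107.
Then Pb = 159.8 − 0.4·107 = 117 and Ps = 49.25 + 1.25·107 = 183.
Buyers' price falls by P* − Pb = 133 − 117 = 16; sellers' price rises by Ps − P* = 183 − 133 = 50.
So producers capture 50/66 = 25/33 of each unit of subsidy.

Producer share = 25/33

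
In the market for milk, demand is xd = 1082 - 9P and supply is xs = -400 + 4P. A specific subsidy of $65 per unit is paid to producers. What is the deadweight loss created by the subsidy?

Pre-subsidy: 1082 - 9P = -400 + 4P gives P* = 114, x* = 56.
With the subsidy, sellers receive Ps = Pb + 65 for each unit, where Pb is the price buyers pay.
Supply in terms of Pb becomes xs = -400 + 4(Pb + 65) = -140 + 4Pb. Setting this equal to demand: 1082 - 9Pb = -140 + 4Pb, so Pb = 94.
Sellers receive Ps = 94 + 65 = 159; x' = 1082 − 9·94 = 236.
The subsidy expands output by 236 − 56 = 180 past the efficient level; on those units the gap between marginal cost and willingness to pay runs from 0 up to 65.
DWL = ½ × 65 × 180 = 5850.

Deadweight loss = $5850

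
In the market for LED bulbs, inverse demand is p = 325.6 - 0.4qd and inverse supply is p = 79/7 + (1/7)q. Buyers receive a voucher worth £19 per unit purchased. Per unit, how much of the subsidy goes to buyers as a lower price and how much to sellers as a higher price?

Pre-subsidy: 325.6 - 0.4q = 79/7 + (1/7)q gives q* = 579 and p* = 94.
With the rebate, buyers effectively pay pb = ps − 19, where ps is the price sellers receive.
On the curves, pb = 325.6 - 0.4q and ps = 79/7 + (1/7)q; the wedge ps − pb = 19 gives 79/7 + (1/7)q − (325.6 - 0.4q) = 19, so q' = 614.
Then pb = 325.6 − 0.4·614 = 80 and ps = 79/7 + (1/7)·614 = 99.
Buyers' price falls by p* − pb = 94 − 80 = 14; sellers' price rises by ps − p* = 99 − 94 = 5.

Buyers gain £14 per unit; sellers gain £5 per unit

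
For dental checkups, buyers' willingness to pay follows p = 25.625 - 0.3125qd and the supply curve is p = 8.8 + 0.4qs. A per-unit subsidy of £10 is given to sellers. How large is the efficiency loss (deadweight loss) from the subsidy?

Deadweight loss = 4000/57

Pre-subsidy: 25.625 - 0.3125q = 8.8 + 0.4q gives q* = 1346/57 and p* = 1040/57.
With the subsidy, sellers receive ps = pb + 10 for each unit, where pb is the price buyers pay.
On the curves, pb = 25.625 - 0.3125q and ps = 8.8 + 0.4q; the wedge ps − pb = 10 gives 8.8 + 0.4q − (25.625 - 0.3125q) = 10, so q' = 2146/57.
Then pb = 25.625 − 0.3125·(2146/57) = 790/57 and ps = 8.8 + 0.4·(2146/57) = 1360/57.
The subsidy expands output by 2146/57 − 1346/57 = 800/57 past the efficient level; on those units the gap between marginal cost and willingness to pay runs from 0 up to 10.
DWL = ½ × 10 × 800/57 = 4000/57.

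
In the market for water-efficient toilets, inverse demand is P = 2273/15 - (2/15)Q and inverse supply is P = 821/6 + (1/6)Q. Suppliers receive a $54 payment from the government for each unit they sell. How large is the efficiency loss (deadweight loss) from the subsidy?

Deadweight loss = $4860

Pre-subsidy: 2273/15 - (2/15)Q = 821/6 + (1/6)Q gives Q* = 49 and P* = 145.
With the subsidy, sellers receive Ps = Pb + 54 for each unit, where Pb is the price buyers pay.
On the curves, Pb = 2273/15 - (2/15)Q and Ps = 821/6 + (1/6)Q; the wedge Ps − Pb = 54 gives 821/6 + (1/6)Q − (2273/15 - (2/15)Q) = 54, so Q' = 229.
Then Pb = 2273/15 − (2/15)·229 = 121 and Ps = 821/6 + (1/6)·229 = 175.
The subsidy expands output by 229 − 49 = 180 past the efficient level; on those units the gap between marginal cost and willingness to pay runs from 0 up to 54.
DWL = ½ × 54 × 180 = 4860.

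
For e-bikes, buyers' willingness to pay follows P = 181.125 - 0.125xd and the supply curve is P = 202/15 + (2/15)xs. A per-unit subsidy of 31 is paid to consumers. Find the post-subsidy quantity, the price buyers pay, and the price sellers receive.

Pre-subsidy: 181.125 - 0.125x = 202/15 + (2/15)x gives x* = 649 and P* = 100.
With the rebate, buyers effectively pay Pb = Ps − 31, where Ps is the price sellers receive.
On the curves, Pb = 181.125 - 0.125x and Ps = 202/15 + (2/15)x; the wedge Ps − Pb = 31 gives 202/15 + (2/15)x − (181.125 - 0.125x) = 31, so x' = 769.
Then Pb = 181.125 − 0.125·769 = 85 and Ps = 202/15 + (2/15)·769 = 116.

x' = 769; buyers pay 85; sellers receive 116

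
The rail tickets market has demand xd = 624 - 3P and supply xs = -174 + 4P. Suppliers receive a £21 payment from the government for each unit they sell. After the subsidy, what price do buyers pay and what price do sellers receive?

Pre-subsidy: 624 - 3P = -174 + 4P gives P* = 114, x* = 282.
With the subsidy, sellers receive Ps = Pb + 21 for each unit, where Pb is the price buyers pay.
Supply in terms of Pb becomes xs = -174 + 4(Pb + 21) = -90 + 4Pb. Setting this equal to demand: 624 - 3Pb = -90 + 4Pb, so Pb = 102.
Sellers receive Ps = 102 + 21 = 123; x' = 624 − 3·102 = 318.

Buyers pay £102; sellers receive £123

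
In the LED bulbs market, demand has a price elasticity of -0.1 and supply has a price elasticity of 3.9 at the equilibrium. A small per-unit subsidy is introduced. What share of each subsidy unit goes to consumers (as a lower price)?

For a small subsidy around the equilibrium, the benefit split depends on the relative slopes, which at a point are proportional to the elasticities.
Buyer share = εs/(εs + |εd|) = 3.9/(3.9 + 0.1) = 0.975; seller share = |εd|/(εs + |εd|) = 0.025.

Consumer share = 0.975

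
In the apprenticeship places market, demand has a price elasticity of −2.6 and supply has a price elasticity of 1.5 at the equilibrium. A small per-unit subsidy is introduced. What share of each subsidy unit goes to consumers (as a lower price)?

For a small subsidy around the equilibrium, the benefit split depends on the relative slopes, which at a point are proportional to the elasticities.
Buyer share = εs/(εs + |εd|) = 1.5/(1.5 + 2.6) = 15/41; seller share = |εd|/(εs + |εd|) = 26/41.

Consumer share = 15/41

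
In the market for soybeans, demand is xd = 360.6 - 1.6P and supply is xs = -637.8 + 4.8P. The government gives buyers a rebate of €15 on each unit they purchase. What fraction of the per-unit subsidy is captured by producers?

Pre-subsidy: 360.6 - 1.6P = -637.8 + 4.8P gives P* = 156, x* = 111.
With the rebate, buyers effectively pay Pb = Ps − 15, where Ps is the price sellers receive.
Demand in terms of Ps becomes xd = 360.6 − 1.6(Ps − 15) = 384.6 - 1.6Ps. Setting this equal to supply: 384.6 - 1.6Ps = -637.8 + 4.8Ps, so Ps = 159.75.
Buyers pay Pb = 159.75 − 15 = 144.75; x' = -637.8 + 4.8·159.75 = 129.
Buyers' price falls by P* − Pb = 156 − 144.75 = 11.25; sellers' price rises by Ps − P* = 159.75 − 156 = 3.75.
So producers capture 3.75/15 = 0.25 of each unit of subsidy.

Producer share = 0.25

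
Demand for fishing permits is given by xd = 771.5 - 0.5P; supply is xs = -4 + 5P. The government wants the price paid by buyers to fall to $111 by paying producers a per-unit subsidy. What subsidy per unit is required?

At a buyer price of 111, quantity demanded is 771.5 − 0.5·111 = 716.
Sellers supply 716 only when they receive Ps with -4 + 5·Ps = 716, i.e. Ps = 144.
s = Ps − Pb = 144 − 111 = 33.

Required subsidy s = $33 per unit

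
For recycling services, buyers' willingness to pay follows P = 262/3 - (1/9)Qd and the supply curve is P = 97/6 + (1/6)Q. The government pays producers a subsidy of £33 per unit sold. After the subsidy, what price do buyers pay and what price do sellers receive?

Buyers pay 137/3; sellers receive 236/3

Pre-subsidy: 262/3 - (1/9)Q = 97/6 + (1/6)Q gives Q* = 256.2 and P* = 883/15.
With the subsidy, sellers receive Ps = Pb + 33 for each unit, where Pb is the price buyers pay.
On the curves, Pb = 262/3 - (1/9)Q and Ps = 97/6 + (1/6)Q; the wedge Ps − Pb = 33 gives 97/6 + (1/6)Q − (262/3 - (1/9)Q) = 33, so Q' = 375.
Then Pb = 262/3 − (1/9)·375 = 137/3 and Ps = 97/6 + (1/6)·375 = 236/3.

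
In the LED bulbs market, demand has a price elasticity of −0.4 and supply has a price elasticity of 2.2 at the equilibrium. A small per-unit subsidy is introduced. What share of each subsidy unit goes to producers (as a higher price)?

For a small subsidy around the equilibrium, the benefit split depends on the relative slopes, which at a point are proportional to the elasticities.
Buyer share = εs/(εs + |εd|) = 2.2/(2.2 + 0.4) = 11/13; seller share = |εd|/(εs + |εd|) = 2/13.
So producers capture 2/13 of the subsidy.

Producer share = 2/13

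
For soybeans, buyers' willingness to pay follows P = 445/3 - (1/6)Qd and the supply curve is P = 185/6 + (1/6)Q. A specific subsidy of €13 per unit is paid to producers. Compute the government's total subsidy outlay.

Pre-subsidy: 445/3 - (1/6)Q = 185/6 + (1/6)Q gives Q* = 352.5 and P* = 1075/12.
With the subsidy, sellers receive Ps = Pb + 13 for each unit, where Pb is the price buyers pay.
On the curves, Pb = 445/3 - (1/6)Q and Ps = 185/6 + (1/6)Q; the wedge Ps − Pb = 13 gives 185/6 + (1/6)Q − (445/3 - (1/6)Q) = 13, so Q' = 391.5.
Then Pb = 445/3 − (1/6)·391.5 = 997/12 and Ps = 185/6 + (1/6)·391.5 = 1153/12.
Government outlay = subsidy × quantity = 13 × 391.5 = 5089.5.

Government cost = €5089.5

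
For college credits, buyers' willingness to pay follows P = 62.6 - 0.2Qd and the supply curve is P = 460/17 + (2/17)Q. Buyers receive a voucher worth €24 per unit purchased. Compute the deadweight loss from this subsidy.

Pre-subsidy: 62.6 - 0.2Q = 460/17 + (2/17)Q gives Q* = 1007/9 and P* = 362/9.
With the rebate, buyers effectively pay Pb = Ps − 24, where Ps is the price sellers receive.
On the curves, Pb = 62.6 - 0.2Q and Ps = 460/17 + (2/17)Q; the wedge Ps − Pb = 24 gives 460/17 + (2/17)Q − (62.6 - 0.2Q) = 24, so Q' = 1687/9.
Then Pb = 62.6 − 0.2·(1687/9) = 226/9 and Ps = 460/17 + (2/17)·(1687/9) = 442/9.
The subsidy expands output by 1687/9 − 1007/9 = 680/9 past the efficient level; on those units the gap between marginal cost and willingness to pay runs from 0 up to 24.
DWL = ½ × 24 × 680/9 = 2720/3.

Deadweight loss = 2720/3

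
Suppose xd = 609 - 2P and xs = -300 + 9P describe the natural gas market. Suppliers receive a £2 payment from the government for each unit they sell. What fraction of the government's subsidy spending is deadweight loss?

Pre-subsidy: 609 - 2P = -300 + 9P gives P* = 909/11, x* = 4881/11.
With the subsidy, sellers receive Ps = Pb + 2 for each unit, where Pb is the price buyers pay.
Supply in terms of Pb becomes xs = -300 + 9(Pb + 2) = -282 + 9Pb. Setting this equal to demand: 609 - 2Pb = -282 + 9Pb, so Pb = 81.
Sellers receive Ps = 81 + 2 = 83; x' = 609 − 2·81 = 447.
ΔCS = ½(4881/11 + 447)(909/11 − 81) = 88182/121; ΔPS = ½(4881/11 + 447)(83 − 909/11) = 19596/121.
Government spending = 2 × 447 = 894.
DWL = ½ × 2 × (447 − 4881/11) = 36/11; fraction = (36/11) / 894 = 6/1639.

DWL / government spending = 6/1639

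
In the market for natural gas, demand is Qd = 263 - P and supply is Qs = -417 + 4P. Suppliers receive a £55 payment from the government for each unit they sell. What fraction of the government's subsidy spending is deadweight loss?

Pre-subsidy: 263 - P = -417 + 4P gives P* = 136, Q* = 127.
With the subsidy, sellers receive Ps = Pb + 55 for each unit, where Pb is the price buyers pay.
Supply in terms of Pb becomes Qs = -417 + 4(Pb + 55) = -197 + 4Pb. Setting this equal to demand: 263 - Pb = -197 + 4Pb, so Pb = 92.
Sellers receive Ps = 92 + 55 = 147; Q' = 263 − 1·92 = 171.
ΔCS = ½(127 + 171)(136 − 92) = 6556; ΔPS = ½(127 + 171)(147 − 136) = 1639.
Government spending = 55 × 171 = 9405.
DWL = ½ × 55 × (171 − 127) = 1210; fraction = 1210 / 9405 = 22/171.

DWL / government spending = 22/171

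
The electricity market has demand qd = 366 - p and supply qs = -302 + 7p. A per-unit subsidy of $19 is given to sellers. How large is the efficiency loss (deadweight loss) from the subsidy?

Deadweight loss = $157.9375

Pre-subsidy: 366 - p = -302 + 7p gives p* = 83.5, q* = 282.5.
With the subsidy, sellers receive ps = pb + 19 for each unit, where pb is the price buyers pay.
Supply in terms of pb becomes qs = -302 + 7(pb + 19) = -169 + 7pb. Setting this equal to demand: 366 - pb = -169 + 7pb, so pb = 66.875.
Sellers receive ps = 66.875 + 19 = 85.875; q' = 366 − 1·66.875 = 299.125.
The subsidy expands output by 299.125 − 282.5 = 16.625 past the efficient level; on those units the gap between marginal cost and willingness to pay runs from 0 up to 19.
DWL = ½ × 19 × 16.625 = 157.9375.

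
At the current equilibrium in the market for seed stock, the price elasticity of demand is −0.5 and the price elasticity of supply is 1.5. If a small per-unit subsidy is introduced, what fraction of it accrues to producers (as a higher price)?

For a small subsidy around the equilibrium, the benefit split depends on the relative slopes, which at a point are proportional to the elasticities.
Buyer share = εs/(εs + |εd|) = 1.5/(1.5 + 0.5) = 0.75; seller share = |εd|/(εs + |εd|) = 0.25.
So producers capture 0.25 of the subsidy.

Producer share = 0.25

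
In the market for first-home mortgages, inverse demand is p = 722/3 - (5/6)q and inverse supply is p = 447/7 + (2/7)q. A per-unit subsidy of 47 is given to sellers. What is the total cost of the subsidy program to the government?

Government cost = 9400

Pre-subsidy: 722/3 - (5/6)q = 447/7 + (2/7)q gives q* = 158 and p* = 109.
With the subsidy, sellers receive ps = pb + 47 for each unit, where pb is the price buyers pay.
On the curves, pb = 722/3 - (5/6)q and ps = 447/7 + (2/7)q; the wedge ps − pb = 47 gives 447/7 + (2/7)q − (722/3 - (5/6)q) = 47, so q' = 200.
Then pb = 722/3 − (5/6)·200 = 74 and ps = 447/7 + (2/7)·200 = 121.
Government outlay = subsidy × quantity = 47 × 200 = 9400.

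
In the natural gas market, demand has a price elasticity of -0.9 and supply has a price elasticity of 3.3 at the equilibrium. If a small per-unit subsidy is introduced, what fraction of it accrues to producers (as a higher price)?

For a small subsidy around the equilibrium, the benefit split depends on the relative slopes, which at a point are proportional to the elasticities.
Buyer share = εs/(εs + |εd|) = 3.3/(3.3 + 0.9) = 11/14; seller share = |εd|/(εs + |εd|) = 3/14.
So producers capture 3/14 of the subsidy.

Producer share = 3/14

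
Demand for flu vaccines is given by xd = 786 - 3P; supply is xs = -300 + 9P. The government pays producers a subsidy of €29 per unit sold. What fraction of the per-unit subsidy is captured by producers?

Pre-subsidy: 786 - 3P = -300 + 9P gives P* = 90.5, x* = 514.5.
With the subsidy, sellers receive Ps = Pb + 29 for each unit, where Pb is the price buyers pay.
Supply in terms of Pb becomes xs = -300 + 9(Pb + 29) = -39 + 9Pb. Setting this equal to demand: 786 - 3Pb = -39 + 9Pb, so Pb = 68.75.
Sellers receive Ps = 68.75 + 29 = 97.75; x' = 786 − 3·68.75 = 579.75.
Buyers' price falls by P* − Pb = 90.5 − 68.75 = 21.75; sellers' price rises by Ps − P* = 97.75 − 90.5 = 7.25.
So producers capture 7.25/29 = 0.25 of each unit of subsidy.

Producer share = 0.25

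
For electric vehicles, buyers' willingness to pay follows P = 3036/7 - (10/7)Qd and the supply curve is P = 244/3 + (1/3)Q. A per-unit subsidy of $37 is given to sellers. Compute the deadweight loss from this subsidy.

Pre-subsidy: 3036/7 - (10/7)Q = 244/3 + (1/3)Q gives Q* = 200 and P* = 148.
With the subsidy, sellers receive Ps = Pb + 37 for each unit, where Pb is the price buyers pay.
On the curves, Pb = 3036/7 - (10/7)Q and Ps = 244/3 + (1/3)Q; the wedge Ps − Pb = 37 gives 244/3 + (1/3)Q − (3036/7 - (10/7)Q) = 37, so Q' = 221.
Then Pb = 3036/7 − (10/7)·221 = 118 and Ps = 244/3 + (1/3)·221 = 155.
The subsidy expands output by 221 − 200 = 21 past the efficient level; on those units the gap between marginal cost and willingness to pay runs from 0 up to 37.
DWL = ½ × 37 × 21 = 388.5.

Deadweight loss = $388.5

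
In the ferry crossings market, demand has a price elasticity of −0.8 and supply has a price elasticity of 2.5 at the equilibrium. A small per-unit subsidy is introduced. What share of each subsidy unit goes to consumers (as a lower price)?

Consumer share = 25/33

For a small subsidy around the equilibrium, the benefit split depends on the relative slopes, which at a point are proportional to the elasticities.
Buyer share = εs/(εs + |εd|) = 2.5/(2.5 + 0.8) = 25/33; seller share = |εd|/(εs + |εd|) = 8/33.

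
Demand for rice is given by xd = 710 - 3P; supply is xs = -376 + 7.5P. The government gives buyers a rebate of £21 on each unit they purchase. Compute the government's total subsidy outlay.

Government cost = £9339

Pre-subsidy: 710 - 3P = -376 + 7.5P gives P* = 724/7, x* = 2798/7.
With the rebate, buyers effectively pay Pb = Ps − 21, where Ps is the price sellers receive.
Demand in terms of Ps becomes xd = 710 − 3(Ps − 21) = 773 - 3Ps. Setting this equal to supply: 773 - 3Ps = -376 + 7.5Ps, so Ps = 766/7.
Buyers pay Pb = 766/7 − 21 = 619/7; x' = -376 + 7.5·(766/7) = 3113/7.
Government outlay = subsidy × quantity = 21 × 3113/7 = 9339.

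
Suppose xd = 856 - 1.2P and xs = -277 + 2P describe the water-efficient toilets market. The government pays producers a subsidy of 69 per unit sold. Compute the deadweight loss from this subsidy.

Deadweight loss = 1785.375

Pre-subsidy: 856 - 1.2P = -277 + 2P gives P* = 354.0625, x* = 431.125.
With the subsidy, sellers receive Ps = Pb + 69 for each unit, where Pb is the price buyers pay.
Supply in terms of Pb becomes xs = -277 + 2(Pb + 69) = -139 + 2Pb. Setting this equal to demand: 856 - 1.2Pb = -139 + 2Pb, so Pb = 310.9375.
Sellers receive Ps = 310.9375 + 69 = 379.9375; x' = 856 − 1.2·310.9375 = 482.875.
The subsidy expands output by 482.875 − 431.125 = 51.75 past the efficient level; on those units the gap between marginal cost and willingness to pay runs from 0 up to 69.
DWL = ½ × 69 × 51.75 = 1785.375.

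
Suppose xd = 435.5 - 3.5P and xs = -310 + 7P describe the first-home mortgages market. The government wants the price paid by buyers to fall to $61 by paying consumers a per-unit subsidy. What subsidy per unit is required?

Required subsidy s = $15 per unit

At a buyer price of 61, quantity demanded is 435.5 − 3.5·61 = 222.
Sellers supply 222 only when they receive Ps with -310 + 7·Ps = 222, i.e. Ps = 76.
s = Ps − Pb = 76 − 61 = 15.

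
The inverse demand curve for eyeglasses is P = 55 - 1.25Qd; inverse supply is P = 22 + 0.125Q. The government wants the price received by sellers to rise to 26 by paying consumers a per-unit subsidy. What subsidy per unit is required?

At a seller price of 26, quantity supplied is -176 + 8·26 = 32.
Buyers absorb 32 only when they pay Pb = 55 − 1.25·32 = 15.
s = Ps − Pb = 26 − 15 = 11.

Required subsidy s = 11 per unit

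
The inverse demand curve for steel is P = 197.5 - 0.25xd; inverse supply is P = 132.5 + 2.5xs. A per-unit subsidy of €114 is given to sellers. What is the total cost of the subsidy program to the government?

Government cost = 81624/11

Pre-subsidy: 197.5 - 0.25x = 132.5 + 2.5x gives x* = 260/11 and P* = 4215/22.
With the subsidy, sellers receive Ps = Pb + 114 for each unit, where Pb is the price buyers pay.
On the curves, Pb = 197.5 - 0.25x and Ps = 132.5 + 2.5x; the wedge Ps − Pb = 114 gives 132.5 + 2.5x − (197.5 - 0.25x) = 114, so x' = 716/11.
Then Pb = 197.5 − 0.25·(716/11) = 3987/22 and Ps = 132.5 + 2.5·(716/11) = 6495/22.
Government outlay = subsidy × quantity = 114 × 716/11 = 81624/11.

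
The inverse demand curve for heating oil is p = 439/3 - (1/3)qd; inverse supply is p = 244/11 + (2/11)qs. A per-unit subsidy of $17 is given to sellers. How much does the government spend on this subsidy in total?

Pre-subsidy: 439/3 - (1/3)q = 244/11 + (2/11)q gives q* = 241 and p* = 66.
With the subsidy, sellers receive ps = pb + 17 for each unit, where pb is the price buyers pay.
On the curves, pb = 439/3 - (1/3)q and ps = 244/11 + (2/11)q; the wedge ps − pb = 17 gives 244/11 + (2/11)q − (439/3 - (1/3)q) = 17, so q' = 274.
Then pb = 439/3 − (1/3)·274 = 55 and ps = 244/11 + (2/11)·274 = 72.
Government outlay = subsidy × quantity = 17 × 274 = 4658.

Government cost = $4658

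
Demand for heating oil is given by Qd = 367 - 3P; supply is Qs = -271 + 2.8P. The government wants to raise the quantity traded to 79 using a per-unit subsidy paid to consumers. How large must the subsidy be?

At Q = 79, invert demand for the buyer price: Pb = (367 − 79)/3 = 96; invert supply for the seller price: Ps = (79 − (-271))/2.8 = 125.
The subsidy must fill the gap: s = Ps − Pb = 125 − 96 = 29.

Required subsidy s = 29 per unit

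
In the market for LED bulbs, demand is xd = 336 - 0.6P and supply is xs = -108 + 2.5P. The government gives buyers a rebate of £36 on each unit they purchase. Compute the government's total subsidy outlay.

Government cost = 298512/31

Pre-subsidy: 336 - 0.6P = -108 + 2.5P gives P* = 4440/31, x* = 7752/31.
With the rebate, buyers effectively pay Pb = Ps − 36, where Ps is the price sellers receive.
Demand in terms of Ps becomes xd = 336 − 0.6(Ps − 36) = 357.6 - 0.6Ps. Setting this equal to supply: 357.6 - 0.6Ps = -108 + 2.5Ps, so Ps = 4656/31.
Buyers pay Pb = 4656/31 − 36 = 3540/31; x' = -108 + 2.5·(4656/31) = 8292/31.
Government outlay = subsidy × quantity = 36 × 8292/31 = 298512/31.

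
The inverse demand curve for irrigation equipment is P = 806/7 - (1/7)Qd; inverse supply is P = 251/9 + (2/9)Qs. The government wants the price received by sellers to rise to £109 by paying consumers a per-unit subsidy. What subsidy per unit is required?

At a seller price of 109, quantity supplied is -125.5 + 4.5·109 = 365.
Buyers absorb 365 only when they pay Pb = 806/7 − (1/7)·365 = 63.
s = Ps − Pb = 109 − 63 = 46.

Required subsidy s = £46 per unit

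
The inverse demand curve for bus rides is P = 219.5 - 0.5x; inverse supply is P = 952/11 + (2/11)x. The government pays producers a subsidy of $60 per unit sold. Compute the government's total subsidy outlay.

Pre-subsidy: 219.5 - 0.5x = 952/11 + (2/11)x gives x* = 195 and P* = 122.
With the subsidy, sellers receive Ps = Pb + 60 for each unit, where Pb is the price buyers pay.
On the curves, Pb = 219.5 - 0.5x and Ps = 952/11 + (2/11)x; the wedge Ps − Pb = 60 gives 952/11 + (2/11)x − (219.5 - 0.5x) = 60, so x' = 283.
Then Pb = 219.5 − 0.5·283 = 78 and Ps = 952/11 + (2/11)·283 = 138.
Government outlay = subsidy × quantity = 60 × 283 = 16980.

Government cost = $16980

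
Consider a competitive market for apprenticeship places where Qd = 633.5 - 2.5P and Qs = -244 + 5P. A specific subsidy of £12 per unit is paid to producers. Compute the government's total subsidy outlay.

Pre-subsidy: 633.5 - 2.5P = -244 + 5P gives P* = 117, Q* = 341.
With the subsidy, sellers receive Ps = Pb + 12 for each unit, where Pb is the price buyers pay.
Supply in terms of Pb becomes Qs = -244 + 5(Pb + 12) = -184 + 5Pb. Setting this equal to demand: 633.5 - 2.5Pb = -184 + 5Pb, so Pb = 109.
Sellers receive Ps = 109 + 12 = 121; Q' = 633.5 − 2.5·109 = 361.
Government outlay = subsidy × quantity = 12 × 361 = 4332.

Government cost = £4332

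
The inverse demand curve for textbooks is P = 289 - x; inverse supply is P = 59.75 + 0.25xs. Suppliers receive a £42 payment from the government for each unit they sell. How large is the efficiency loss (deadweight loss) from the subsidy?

Deadweight loss = £705.6

Pre-subsidy: 289 - x = 59.75 + 0.25x gives x* = 183.4 and P* = 105.6.
With the subsidy, sellers receive Ps = Pb + 42 for each unit, where Pb is the price buyers pay.
On the curves, Pb = 289 - x and Ps = 59.75 + 0.25x; the wedge Ps − Pb = 42 gives 59.75 + 0.25x − (289 - x) = 42, so x' = 217.
Then Pb = 289 − 1·217 = 72 and Ps = 59.75 + 0.25·217 = 114.
The subsidy expands output by 217 − 183.4 = 33.6 past the efficient level; on those units the gap between marginal cost and willingness to pay runs from 0 up to 42.
DWL = ½ × 42 × 33.6 = 705.6.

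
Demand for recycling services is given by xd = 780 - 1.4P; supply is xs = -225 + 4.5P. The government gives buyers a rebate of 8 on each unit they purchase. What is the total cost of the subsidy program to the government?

Pre-subsidy: 780 - 1.4P = -225 + 4.5P gives P* = 10050/59, x* = 31950/59.
With the rebate, buyers effectively pay Pb = Ps − 8, where Ps is the price sellers receive.
Demand in terms of Ps becomes xd = 780 − 1.4(Ps − 8) = 791.2 - 1.4Ps. Setting this equal to supply: 791.2 - 1.4Ps = -225 + 4.5Ps, so Ps = 10162/59.
Buyers pay Pb = 10162/59 − 8 = 9690/59; x' = -225 + 4.5·(10162/59) = 32454/59.
Government outlay = subsidy × quantity = 8 × 32454/59 = 259632/59.

Government cost = 259632/59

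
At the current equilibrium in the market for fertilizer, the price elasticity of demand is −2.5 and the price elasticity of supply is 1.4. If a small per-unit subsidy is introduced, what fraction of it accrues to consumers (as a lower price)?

Consumer share = 14/39

For a small subsidy around the equilibrium, the benefit split depends on the relative slopes, which at a point are proportional to the elasticities.
Buyer share = εs/(εs + |εd|) = 1.4/(1.4 + 2.5) = 14/39; seller share = |εd|/(εs + |εd|) = 25/39.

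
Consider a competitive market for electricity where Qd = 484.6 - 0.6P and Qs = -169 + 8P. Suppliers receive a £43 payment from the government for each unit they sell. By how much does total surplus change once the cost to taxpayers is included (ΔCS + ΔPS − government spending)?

Net change in total surplus = -£516

Pre-subsidy: 484.6 - 0.6P = -169 + 8P gives P* = 76, Q* = 439.
With the subsidy, sellers receive Ps = Pb + 43 for each unit, where Pb is the price buyers pay.
Supply in terms of Pb becomes Qs = -169 + 8(Pb + 43) = 175 + 8Pb. Setting this equal to demand: 484.6 - 0.6Pb = 175 + 8Pb, so Pb = 36.
Sellers receive Ps = 36 + 43 = 79; Q' = 484.6 − 0.6·36 = 463.
ΔCS = ½(439 + 463)(76 − 36) = 18040; ΔPS = ½(439 + 463)(79 − 76) = 1353.
Government spending = 43 × 463 = 19909.
Net change = 18040 + 1353 − 19909 = -516. The loss equals the DWL triangle ½·43·24.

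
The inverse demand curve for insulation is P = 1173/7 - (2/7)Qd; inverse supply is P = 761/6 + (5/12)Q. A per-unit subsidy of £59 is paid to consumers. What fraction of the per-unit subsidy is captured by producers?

Pre-subsidy: 1173/7 - (2/7)Q = 761/6 + (5/12)Q gives Q* = 58 and P* = 151.
With the rebate, buyers effectively pay Pb = Ps − 59, where Ps is the price sellers receive.
On the curves, Pb = 1173/7 - (2/7)Q and Ps = 761/6 + (5/12)Q; the wedge Ps − Pb = 59 gives 761/6 + (5/12)Q − (1173/7 - (2/7)Q) = 59, so Q' = 142.
Then Pb = 1173/7 − (2/7)·142 = 127 and Ps = 761/6 + (5/12)·142 = 186.
Buyers' price falls by P* − Pb = 151 − 127 = 24; sellers' price rises by Ps − P* = 186 − 151 = 35.
So producers capture 35/59 = 35/59 of each unit of subsidy.

Producer share = 35/59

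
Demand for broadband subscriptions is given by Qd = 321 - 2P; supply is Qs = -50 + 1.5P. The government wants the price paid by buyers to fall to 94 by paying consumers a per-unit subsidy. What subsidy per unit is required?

Required subsidy s = 28 per unit

At a buyer price of 94, quantity demanded is 321 − 2·94 = 133.
Sellers supply 133 only when they receive Ps with -50 + 1.5·Ps = 133, i.e. Ps = 122.
s = Ps − Pb = 122 − 94 = 28.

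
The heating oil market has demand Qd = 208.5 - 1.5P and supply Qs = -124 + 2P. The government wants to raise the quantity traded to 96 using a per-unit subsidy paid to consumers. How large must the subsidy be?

At Q = 96, invert demand for the buyer price: Pb = (208.5 − 96)/1.5 = 75; invert supply for the seller price: Ps = (96 − (-124))/2 = 110.
The subsidy must fill the gap: s = Ps − Pb = 110 − 75 = 35.

Required subsidy s = 35 per unit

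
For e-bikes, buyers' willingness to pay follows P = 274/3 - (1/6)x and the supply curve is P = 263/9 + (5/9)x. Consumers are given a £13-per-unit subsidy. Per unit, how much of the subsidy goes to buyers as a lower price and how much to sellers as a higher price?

Buyers gain £3 per unit; sellers gain £10 per unit

Pre-subsidy: 274/3 - (1/6)x = 263/9 + (5/9)x gives x* = 86 and P* = 77.
With the rebate, buyers effectively pay Pb = Ps − 13, where Ps is the price sellers receive.
On the curves, Pb = 274/3 - (1/6)x and Ps = 263/9 + (5/9)x; the wedge Ps − Pb = 13 gives 263/9 + (5/9)x − (274/3 - (1/6)x) = 13, so x' = 104.
Then Pb = 274/3 − (1/6)·104 = 74 and Ps = 263/9 + (5/9)·104 = 87.
Buyers' price falls by P* − Pb = 77 − 74 = 3; sellers' price rises by Ps − P* = 87 − 77 = 10.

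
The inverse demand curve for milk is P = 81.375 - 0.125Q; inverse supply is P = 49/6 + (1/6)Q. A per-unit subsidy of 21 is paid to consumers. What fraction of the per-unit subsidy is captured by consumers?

Pre-subsidy: 81.375 - 0.125Q = 49/6 + (1/6)Q gives Q* = 251 and P* = 50.
With the rebate, buyers effectively pay Pb = Ps − 21, where Ps is the price sellers receive.
On the curves, Pb = 81.375 - 0.125Q and Ps = 49/6 + (1/6)Q; the wedge Ps − Pb = 21 gives 49/6 + (1/6)Q − (81.375 - 0.125Q) = 21, so Q' = 323.
Then Pb = 81.375 − 0.125·323 = 41 and Ps = 49/6 + (1/6)·323 = 62.
Buyers' price falls by P* − Pb = 50 − 41 = 9; sellers' price rises by Ps − P* = 62 − 50 = 12.
So consumers capture 9/21 = 3/7 of each unit of subsidy.

Consumer share = 3/7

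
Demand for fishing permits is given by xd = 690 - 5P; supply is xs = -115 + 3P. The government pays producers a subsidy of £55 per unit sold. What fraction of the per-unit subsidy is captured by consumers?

Consumer share = 0.375

Pre-subsidy: 690 - 5P = -115 + 3P gives P* = 100.625, x* = 186.875.
With the subsidy, sellers receive Ps = Pb + 55 for each unit, where Pb is the price buyers pay.
Supply in terms of Pb becomes xs = -115 + 3(Pb + 55) = 50 + 3Pb. Setting this equal to demand: 690 - 5Pb = 50 + 3Pb, so Pb = 80.
Sellers receive Ps = 80 + 55 = 135; x' = 690 − 5·80 = 290.
Buyers' price falls by P* − Pb = 100.625 − 80 = 20.625; sellers' price rises by Ps − P* = 135 − 100.625 = 34.375.
So consumers capture 20.625/55 = 0.375 of each unit of subsidy.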